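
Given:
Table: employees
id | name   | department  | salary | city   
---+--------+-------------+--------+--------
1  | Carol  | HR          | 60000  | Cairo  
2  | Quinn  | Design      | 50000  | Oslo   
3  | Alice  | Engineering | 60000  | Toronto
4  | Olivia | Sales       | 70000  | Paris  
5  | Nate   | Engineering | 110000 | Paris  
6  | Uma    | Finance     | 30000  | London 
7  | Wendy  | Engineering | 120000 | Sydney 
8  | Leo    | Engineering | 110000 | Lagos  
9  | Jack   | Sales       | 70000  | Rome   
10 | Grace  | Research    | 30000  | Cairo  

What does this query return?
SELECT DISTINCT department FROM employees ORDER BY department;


All 'department' values (row order): HR, Design, Engineering, Sales, Engineering, Finance, Engineering, Engineering, Sales, Research
Removing duplicates leaves 6 unique value(s).

6 values:
Design
Engineering
Finance
HR
Research
Sales


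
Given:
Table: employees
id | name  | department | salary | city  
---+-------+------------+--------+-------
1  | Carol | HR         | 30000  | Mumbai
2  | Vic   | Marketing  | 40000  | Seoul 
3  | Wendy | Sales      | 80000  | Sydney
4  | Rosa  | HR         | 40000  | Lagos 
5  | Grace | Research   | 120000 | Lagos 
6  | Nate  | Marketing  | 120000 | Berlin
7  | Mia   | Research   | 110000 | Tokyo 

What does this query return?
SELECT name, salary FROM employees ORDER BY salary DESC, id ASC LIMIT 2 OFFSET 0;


Sort by salary DESC (id ASC tiebreak), then skip 0 and take 2
Rows 1 through 2

2 rows:
Grace, 120000
Nate, 120000


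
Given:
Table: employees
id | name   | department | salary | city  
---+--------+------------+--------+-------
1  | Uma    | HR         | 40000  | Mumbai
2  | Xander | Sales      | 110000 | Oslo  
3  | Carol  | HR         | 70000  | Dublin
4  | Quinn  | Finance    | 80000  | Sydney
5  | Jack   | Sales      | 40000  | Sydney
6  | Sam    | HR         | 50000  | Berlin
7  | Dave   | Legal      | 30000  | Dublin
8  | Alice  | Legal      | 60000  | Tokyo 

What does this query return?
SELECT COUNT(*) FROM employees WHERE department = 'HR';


Counting rows where department = 'HR'
  Uma -> MATCH
  Carol -> MATCH
  Sam -> MATCH


3


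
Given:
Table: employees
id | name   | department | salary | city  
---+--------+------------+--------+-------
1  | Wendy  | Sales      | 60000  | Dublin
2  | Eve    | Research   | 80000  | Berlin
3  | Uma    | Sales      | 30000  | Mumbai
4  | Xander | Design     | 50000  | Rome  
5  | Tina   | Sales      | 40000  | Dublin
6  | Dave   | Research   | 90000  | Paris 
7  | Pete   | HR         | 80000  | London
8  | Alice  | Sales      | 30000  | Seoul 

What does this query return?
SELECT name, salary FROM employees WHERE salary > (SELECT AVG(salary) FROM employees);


Subquery: AVG(salary) = 57500.0
Filtering: salary > 57500.0
  Wendy (60000) -> MATCH
  Eve (80000) -> MATCH
  Dave (90000) -> MATCH
  Pete (80000) -> MATCH


4 rows:
Wendy, 60000
Eve, 80000
Dave, 90000
Pete, 80000


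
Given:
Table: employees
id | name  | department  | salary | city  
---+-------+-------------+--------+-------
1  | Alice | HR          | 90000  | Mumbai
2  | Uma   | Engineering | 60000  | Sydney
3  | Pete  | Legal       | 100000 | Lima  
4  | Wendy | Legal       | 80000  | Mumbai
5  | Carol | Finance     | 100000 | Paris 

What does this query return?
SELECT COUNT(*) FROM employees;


COUNT(*) counts all rows

5


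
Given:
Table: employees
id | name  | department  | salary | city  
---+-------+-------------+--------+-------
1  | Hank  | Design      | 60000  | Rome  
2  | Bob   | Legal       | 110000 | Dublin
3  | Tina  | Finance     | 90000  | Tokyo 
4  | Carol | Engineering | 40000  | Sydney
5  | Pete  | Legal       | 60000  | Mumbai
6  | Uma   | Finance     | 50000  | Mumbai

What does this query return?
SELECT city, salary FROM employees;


Projecting columns: city, salary

6 rows:
Rome, 60000
Dublin, 110000
Tokyo, 90000
Sydney, 40000
Mumbai, 60000
Mumbai, 50000


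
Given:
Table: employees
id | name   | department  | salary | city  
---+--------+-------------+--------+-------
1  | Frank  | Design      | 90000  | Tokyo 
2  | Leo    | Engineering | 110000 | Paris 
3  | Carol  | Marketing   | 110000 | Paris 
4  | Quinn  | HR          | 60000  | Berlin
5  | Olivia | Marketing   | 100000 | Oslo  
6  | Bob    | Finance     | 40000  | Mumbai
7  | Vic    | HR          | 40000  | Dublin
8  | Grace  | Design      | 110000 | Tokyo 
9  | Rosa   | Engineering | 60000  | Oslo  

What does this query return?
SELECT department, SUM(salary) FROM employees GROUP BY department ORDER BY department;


Summing salary within each department:
  Design: 90000 + 110000 = 200000
  Engineering: 110000 + 60000 = 170000
  Finance: 40000 = 40000
  HR: 60000 + 40000 = 100000
  Marketing: 110000 + 100000 = 210000


5 groups:
Design, 200000
Engineering, 170000
Finance, 40000
HR, 100000
Marketing, 210000


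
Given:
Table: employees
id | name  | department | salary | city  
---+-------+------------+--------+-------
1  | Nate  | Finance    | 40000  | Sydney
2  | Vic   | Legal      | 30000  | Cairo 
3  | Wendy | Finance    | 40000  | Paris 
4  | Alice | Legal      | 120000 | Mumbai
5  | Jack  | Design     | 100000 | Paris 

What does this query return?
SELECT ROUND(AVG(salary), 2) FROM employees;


SUM(salary) = 330000
COUNT = 5
ROUND(AVG, 2) = ROUND(330000 / 5, 2) = 66000.0

66000.0


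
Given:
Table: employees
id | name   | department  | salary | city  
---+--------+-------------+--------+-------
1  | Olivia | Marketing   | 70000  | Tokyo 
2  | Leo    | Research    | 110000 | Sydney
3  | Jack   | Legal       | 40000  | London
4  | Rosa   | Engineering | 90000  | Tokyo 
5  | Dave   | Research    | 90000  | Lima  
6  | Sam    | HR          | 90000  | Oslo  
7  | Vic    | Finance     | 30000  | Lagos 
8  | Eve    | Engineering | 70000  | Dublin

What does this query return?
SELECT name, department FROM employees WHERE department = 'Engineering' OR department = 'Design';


Filtering: department = 'Engineering' OR 'Design'
Matching: 2 rows

2 rows:
Rosa, Engineering
Eve, Engineering


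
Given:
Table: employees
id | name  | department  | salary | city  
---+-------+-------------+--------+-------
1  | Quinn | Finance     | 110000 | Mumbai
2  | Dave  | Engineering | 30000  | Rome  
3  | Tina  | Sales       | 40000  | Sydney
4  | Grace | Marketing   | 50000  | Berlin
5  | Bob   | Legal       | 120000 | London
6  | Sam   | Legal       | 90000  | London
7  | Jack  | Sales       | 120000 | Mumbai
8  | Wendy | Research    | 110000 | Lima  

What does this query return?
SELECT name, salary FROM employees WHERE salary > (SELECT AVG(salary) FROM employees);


Subquery: AVG(salary) = 83750.0
Filtering: salary > 83750.0
  Quinn (110000) -> MATCH
  Bob (120000) -> MATCH
  Sam (90000) -> MATCH
  Jack (120000) -> MATCH
  Wendy (110000) -> MATCH


5 rows:
Quinn, 110000
Bob, 120000
Sam, 90000
Jack, 120000
Wendy, 110000


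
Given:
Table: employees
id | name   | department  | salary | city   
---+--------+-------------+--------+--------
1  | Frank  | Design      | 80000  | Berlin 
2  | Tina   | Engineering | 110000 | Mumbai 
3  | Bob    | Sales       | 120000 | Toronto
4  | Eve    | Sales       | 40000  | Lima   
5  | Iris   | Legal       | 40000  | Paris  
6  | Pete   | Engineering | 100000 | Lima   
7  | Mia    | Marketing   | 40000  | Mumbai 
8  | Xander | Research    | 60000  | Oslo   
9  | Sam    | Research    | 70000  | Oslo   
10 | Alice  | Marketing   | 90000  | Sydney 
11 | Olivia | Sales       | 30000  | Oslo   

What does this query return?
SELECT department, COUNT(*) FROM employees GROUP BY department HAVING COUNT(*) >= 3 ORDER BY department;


Groups with count >= 3:
  Sales: 3 -> PASS
  Design: 1 -> filtered out
  Engineering: 2 -> filtered out
  Legal: 1 -> filtered out
  Marketing: 2 -> filtered out
  Research: 2 -> filtered out


1 groups:
Sales, 3


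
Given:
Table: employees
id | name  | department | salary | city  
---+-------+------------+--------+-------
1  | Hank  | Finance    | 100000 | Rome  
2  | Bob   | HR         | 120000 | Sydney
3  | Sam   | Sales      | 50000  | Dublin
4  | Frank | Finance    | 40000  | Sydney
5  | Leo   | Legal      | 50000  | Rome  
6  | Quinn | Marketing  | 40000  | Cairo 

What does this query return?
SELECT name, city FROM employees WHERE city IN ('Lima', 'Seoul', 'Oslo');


Filtering: city IN ('Lima', 'Seoul', 'Oslo')
Matching: 0 rows

Empty result set (0 rows)


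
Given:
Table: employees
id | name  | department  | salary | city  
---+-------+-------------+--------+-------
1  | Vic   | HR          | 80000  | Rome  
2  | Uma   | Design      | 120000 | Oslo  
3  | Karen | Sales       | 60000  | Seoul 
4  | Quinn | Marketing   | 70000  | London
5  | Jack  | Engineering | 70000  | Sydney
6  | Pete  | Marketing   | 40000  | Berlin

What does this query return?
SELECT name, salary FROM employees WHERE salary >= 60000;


Filtering: salary >= 60000
Matching: 5 rows

5 rows:
Vic, 80000
Uma, 120000
Karen, 60000
Quinn, 70000
Jack, 70000


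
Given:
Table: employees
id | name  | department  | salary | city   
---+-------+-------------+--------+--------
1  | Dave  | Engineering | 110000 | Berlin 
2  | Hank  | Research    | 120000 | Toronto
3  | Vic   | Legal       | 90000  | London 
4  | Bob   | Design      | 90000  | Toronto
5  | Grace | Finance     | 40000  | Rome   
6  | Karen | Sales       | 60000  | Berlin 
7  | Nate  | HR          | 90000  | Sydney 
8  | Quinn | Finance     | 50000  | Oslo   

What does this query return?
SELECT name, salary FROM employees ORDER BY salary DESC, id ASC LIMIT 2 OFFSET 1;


Sort by salary DESC (id ASC tiebreak), then skip 1 and take 2
Rows 2 through 3

2 rows:
Dave, 110000
Vic, 90000


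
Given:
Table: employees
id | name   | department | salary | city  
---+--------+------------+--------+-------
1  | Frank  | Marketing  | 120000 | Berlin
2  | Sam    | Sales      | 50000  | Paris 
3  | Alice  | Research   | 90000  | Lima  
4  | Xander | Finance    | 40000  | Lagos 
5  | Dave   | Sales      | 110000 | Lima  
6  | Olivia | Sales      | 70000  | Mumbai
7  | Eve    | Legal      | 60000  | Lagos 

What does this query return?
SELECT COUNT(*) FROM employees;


COUNT(*) counts all rows

7


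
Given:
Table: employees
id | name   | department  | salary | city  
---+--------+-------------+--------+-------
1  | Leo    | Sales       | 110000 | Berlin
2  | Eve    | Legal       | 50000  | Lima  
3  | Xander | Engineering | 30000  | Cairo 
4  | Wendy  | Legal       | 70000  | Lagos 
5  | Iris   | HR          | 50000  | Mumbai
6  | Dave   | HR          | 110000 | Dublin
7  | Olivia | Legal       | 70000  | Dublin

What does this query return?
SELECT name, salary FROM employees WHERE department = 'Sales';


Filtering: department = 'Sales'
Matching rows: 1

1 rows:
Leo, 110000


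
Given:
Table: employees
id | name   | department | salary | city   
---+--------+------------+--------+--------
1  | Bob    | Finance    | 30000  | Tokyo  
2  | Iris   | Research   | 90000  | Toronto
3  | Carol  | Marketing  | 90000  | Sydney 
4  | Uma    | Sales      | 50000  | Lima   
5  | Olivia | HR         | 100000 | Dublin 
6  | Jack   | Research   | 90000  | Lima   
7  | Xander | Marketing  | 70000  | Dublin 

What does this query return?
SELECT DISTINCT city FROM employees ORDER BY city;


All 'city' values (row order): Tokyo, Toronto, Sydney, Lima, Dublin, Lima, Dublin
Removing duplicates leaves 5 unique value(s).

5 values:
Dublin
Lima
Sydney
Tokyo
Toronto


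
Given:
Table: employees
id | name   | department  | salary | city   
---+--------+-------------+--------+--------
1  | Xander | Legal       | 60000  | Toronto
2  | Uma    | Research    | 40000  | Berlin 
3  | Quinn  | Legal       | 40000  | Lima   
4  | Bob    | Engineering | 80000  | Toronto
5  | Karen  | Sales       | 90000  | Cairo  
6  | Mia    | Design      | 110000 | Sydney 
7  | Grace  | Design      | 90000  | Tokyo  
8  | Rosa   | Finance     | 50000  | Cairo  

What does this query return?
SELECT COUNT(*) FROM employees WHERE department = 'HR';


Counting rows where department = 'HR'


0


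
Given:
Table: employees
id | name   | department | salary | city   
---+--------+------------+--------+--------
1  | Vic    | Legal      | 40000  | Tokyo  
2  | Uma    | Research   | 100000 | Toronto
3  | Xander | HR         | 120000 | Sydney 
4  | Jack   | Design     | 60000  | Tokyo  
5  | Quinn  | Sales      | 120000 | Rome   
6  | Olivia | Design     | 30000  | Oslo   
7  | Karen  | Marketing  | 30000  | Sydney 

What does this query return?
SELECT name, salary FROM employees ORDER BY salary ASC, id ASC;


Sorting by salary ASC, then id ASC for ties

7 rows:
Olivia, 30000
Karen, 30000
Vic, 40000
Jack, 60000
Uma, 100000
Xander, 120000
Quinn, 120000


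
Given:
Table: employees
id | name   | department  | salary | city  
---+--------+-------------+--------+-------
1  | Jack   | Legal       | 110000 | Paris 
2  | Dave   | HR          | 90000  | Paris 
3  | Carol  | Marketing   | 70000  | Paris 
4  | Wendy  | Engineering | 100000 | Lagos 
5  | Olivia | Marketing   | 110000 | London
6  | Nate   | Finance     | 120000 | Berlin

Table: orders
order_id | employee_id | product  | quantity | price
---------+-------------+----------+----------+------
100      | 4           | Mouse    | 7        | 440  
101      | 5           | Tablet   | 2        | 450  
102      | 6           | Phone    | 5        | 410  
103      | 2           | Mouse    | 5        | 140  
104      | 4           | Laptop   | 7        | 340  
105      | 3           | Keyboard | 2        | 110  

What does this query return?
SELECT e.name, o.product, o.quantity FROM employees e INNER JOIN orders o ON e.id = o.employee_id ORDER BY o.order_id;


Joining employees.id = orders.employee_id:
  employee Wendy (id=4) -> order Mouse
  employee Olivia (id=5) -> order Tablet
  employee Nate (id=6) -> order Phone
  employee Dave (id=2) -> order Mouse
  employee Wendy (id=4) -> order Laptop
  employee Carol (id=3) -> order Keyboard


6 rows:
Wendy, Mouse, 7
Olivia, Tablet, 2
Nate, Phone, 5
Dave, Mouse, 5
Wendy, Laptop, 7
Carol, Keyboard, 2


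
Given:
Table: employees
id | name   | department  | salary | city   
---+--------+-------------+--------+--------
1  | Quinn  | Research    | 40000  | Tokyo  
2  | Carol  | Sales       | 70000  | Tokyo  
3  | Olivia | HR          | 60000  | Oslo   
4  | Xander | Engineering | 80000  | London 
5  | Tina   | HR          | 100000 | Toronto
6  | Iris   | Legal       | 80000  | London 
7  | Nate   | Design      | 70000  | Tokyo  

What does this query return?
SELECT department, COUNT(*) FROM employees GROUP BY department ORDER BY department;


Assigning each row to its department group:
  Quinn -> Research
  Carol -> Sales
  Olivia -> HR
  Xander -> Engineering
  Tina -> HR
  Iris -> Legal
  Nate -> Design


6 groups:
Design, 1
Engineering, 1
HR, 2
Legal, 1
Research, 1
Sales, 1


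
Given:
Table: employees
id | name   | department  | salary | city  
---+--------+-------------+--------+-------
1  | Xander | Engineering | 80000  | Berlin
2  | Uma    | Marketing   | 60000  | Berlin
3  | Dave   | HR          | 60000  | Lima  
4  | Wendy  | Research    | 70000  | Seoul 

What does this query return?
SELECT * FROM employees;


SELECT * returns all 4 rows with all columns

4 rows:
1, Xander, Engineering, 80000, Berlin
2, Uma, Marketing, 60000, Berlin
3, Dave, HR, 60000, Lima
4, Wendy, Research, 70000, Seoul


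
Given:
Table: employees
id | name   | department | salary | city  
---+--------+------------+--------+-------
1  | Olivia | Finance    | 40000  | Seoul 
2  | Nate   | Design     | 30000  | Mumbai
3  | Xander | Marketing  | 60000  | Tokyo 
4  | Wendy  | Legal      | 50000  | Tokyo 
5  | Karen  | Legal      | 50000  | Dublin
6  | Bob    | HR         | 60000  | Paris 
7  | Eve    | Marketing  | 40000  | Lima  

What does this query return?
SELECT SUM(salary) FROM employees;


SUM(salary) = 40000 + 30000 + 60000 + 50000 + 50000 + 60000 + 40000 = 330000

330000


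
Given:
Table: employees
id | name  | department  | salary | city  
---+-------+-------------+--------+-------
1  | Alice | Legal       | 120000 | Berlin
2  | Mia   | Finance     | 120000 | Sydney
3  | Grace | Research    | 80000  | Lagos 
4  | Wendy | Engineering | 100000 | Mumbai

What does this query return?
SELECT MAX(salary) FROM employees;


Salaries: 120000, 120000, 80000, 100000
MAX = 120000

120000


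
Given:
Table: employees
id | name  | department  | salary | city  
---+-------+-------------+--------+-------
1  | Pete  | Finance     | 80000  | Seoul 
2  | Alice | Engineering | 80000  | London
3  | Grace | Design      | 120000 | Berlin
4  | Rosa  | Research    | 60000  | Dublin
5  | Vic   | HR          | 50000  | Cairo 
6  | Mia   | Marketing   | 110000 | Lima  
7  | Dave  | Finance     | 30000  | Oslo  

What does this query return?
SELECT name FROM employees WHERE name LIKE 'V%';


LIKE 'V%' matches names starting with 'V'
Matching: 1

1 rows:
Vic


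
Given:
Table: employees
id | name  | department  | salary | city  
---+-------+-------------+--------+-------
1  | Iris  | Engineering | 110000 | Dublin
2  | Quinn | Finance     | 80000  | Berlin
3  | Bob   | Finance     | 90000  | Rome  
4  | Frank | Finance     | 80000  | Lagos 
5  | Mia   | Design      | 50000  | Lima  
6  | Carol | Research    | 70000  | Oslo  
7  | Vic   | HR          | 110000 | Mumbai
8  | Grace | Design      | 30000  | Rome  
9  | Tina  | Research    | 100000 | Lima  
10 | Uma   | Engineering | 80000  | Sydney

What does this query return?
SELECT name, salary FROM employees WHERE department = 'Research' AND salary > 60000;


Filtering: department = 'Research' AND salary > 60000
Matching: 2 rows

2 rows:
Carol, 70000
Tina, 100000


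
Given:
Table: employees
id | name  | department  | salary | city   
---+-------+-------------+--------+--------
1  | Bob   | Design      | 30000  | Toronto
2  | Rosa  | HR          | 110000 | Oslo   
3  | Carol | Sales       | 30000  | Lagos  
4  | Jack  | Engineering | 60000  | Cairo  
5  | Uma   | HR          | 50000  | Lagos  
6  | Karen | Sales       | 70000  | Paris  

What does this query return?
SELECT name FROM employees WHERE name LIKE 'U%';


LIKE 'U%' matches names starting with 'U'
Matching: 1

1 rows:
Uma


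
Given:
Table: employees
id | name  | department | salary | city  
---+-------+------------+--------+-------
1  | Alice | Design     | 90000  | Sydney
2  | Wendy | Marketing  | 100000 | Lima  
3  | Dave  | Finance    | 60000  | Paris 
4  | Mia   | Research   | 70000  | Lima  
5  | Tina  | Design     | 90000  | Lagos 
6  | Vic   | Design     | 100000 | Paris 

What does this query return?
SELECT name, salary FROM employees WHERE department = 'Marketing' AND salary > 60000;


Filtering: department = 'Marketing' AND salary > 60000
Matching: 1 rows

1 rows:
Wendy, 100000


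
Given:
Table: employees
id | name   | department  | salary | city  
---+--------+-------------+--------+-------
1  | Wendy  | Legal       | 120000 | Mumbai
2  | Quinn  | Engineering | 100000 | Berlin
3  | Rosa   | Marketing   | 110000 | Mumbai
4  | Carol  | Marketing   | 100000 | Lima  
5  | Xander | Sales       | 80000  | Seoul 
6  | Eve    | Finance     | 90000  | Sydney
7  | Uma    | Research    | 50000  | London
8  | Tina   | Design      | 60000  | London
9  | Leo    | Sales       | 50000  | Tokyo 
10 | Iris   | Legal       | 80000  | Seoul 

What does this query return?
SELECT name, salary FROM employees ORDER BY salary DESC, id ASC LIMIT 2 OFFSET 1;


Sort by salary DESC (id ASC tiebreak), then skip 1 and take 2
Rows 2 through 3

2 rows:
Rosa, 110000
Quinn, 100000


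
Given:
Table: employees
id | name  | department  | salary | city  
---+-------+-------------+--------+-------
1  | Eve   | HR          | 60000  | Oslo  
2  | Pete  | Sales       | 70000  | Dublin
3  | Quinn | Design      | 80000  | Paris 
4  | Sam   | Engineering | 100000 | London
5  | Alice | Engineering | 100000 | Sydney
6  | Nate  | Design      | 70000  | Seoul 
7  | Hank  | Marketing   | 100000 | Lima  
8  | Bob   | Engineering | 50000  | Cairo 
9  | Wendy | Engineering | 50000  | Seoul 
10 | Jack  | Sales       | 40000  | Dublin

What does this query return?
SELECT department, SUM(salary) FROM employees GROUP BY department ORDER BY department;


Summing salary within each department:
  Design: 80000 + 70000 = 150000
  Engineering: 100000 + 100000 + 50000 + 50000 = 300000
  HR: 60000 = 60000
  Marketing: 100000 = 100000
  Sales: 70000 + 40000 = 110000


5 groups:
Design, 150000
Engineering, 300000
HR, 60000
Marketing, 100000
Sales, 110000


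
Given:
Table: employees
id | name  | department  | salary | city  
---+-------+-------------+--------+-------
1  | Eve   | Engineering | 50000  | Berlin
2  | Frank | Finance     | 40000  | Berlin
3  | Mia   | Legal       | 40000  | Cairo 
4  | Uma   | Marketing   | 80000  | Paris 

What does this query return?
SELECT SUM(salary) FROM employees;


SUM(salary) = 50000 + 40000 + 40000 + 80000 = 210000

210000


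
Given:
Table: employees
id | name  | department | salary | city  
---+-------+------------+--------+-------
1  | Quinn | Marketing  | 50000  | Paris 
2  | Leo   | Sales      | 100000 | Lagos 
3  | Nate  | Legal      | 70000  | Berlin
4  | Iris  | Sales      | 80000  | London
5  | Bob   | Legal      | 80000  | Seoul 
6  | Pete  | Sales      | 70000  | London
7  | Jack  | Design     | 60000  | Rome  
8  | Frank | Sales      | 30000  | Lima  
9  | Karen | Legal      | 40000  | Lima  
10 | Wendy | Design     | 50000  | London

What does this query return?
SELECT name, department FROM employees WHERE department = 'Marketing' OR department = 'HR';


Filtering: department = 'Marketing' OR 'HR'
Matching: 1 rows

1 rows:
Quinn, Marketing


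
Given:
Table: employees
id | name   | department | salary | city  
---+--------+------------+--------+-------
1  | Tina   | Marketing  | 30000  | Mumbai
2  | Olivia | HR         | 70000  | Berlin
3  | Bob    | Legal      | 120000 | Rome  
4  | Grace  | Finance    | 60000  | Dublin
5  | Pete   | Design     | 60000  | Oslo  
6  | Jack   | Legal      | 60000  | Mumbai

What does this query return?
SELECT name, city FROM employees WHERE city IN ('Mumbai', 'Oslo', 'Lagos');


Filtering: city IN ('Mumbai', 'Oslo', 'Lagos')
Matching: 3 rows

3 rows:
Tina, Mumbai
Pete, Oslo
Jack, Mumbai


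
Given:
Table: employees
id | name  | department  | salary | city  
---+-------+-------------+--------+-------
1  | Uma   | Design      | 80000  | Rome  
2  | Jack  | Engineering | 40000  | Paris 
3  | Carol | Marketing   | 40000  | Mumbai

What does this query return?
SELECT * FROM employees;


SELECT * returns all 3 rows with all columns

3 rows:
1, Uma, Design, 80000, Rome
2, Jack, Engineering, 40000, Paris
3, Carol, Marketing, 40000, Mumbai


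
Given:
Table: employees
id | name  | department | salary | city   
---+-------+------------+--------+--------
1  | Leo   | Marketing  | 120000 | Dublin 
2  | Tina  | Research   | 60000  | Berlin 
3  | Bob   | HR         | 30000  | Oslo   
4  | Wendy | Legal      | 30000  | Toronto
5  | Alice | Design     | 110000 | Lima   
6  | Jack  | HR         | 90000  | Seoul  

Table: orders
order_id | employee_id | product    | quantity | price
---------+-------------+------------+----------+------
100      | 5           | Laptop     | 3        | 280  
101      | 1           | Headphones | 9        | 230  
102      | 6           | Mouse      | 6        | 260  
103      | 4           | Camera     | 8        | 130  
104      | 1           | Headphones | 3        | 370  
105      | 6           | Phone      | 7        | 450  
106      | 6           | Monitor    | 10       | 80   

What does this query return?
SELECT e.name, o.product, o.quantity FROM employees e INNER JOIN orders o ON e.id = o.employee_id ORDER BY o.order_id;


Joining employees.id = orders.employee_id:
  employee Alice (id=5) -> order Laptop
  employee Leo (id=1) -> order Headphones
  employee Jack (id=6) -> order Mouse
  employee Wendy (id=4) -> order Camera
  employee Leo (id=1) -> order Headphones
  employee Jack (id=6) -> order Phone
  employee Jack (id=6) -> order Monitor


7 rows:
Alice, Laptop, 3
Leo, Headphones, 9
Jack, Mouse, 6
Wendy, Camera, 8
Leo, Headphones, 3
Jack, Phone, 7
Jack, Monitor, 10


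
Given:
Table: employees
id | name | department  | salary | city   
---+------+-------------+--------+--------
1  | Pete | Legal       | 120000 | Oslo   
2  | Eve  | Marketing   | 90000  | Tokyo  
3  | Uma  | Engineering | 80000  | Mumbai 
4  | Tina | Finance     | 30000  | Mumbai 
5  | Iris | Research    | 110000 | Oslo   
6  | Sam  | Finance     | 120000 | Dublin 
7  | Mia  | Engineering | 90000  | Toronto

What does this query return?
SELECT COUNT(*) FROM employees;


COUNT(*) counts all rows

7


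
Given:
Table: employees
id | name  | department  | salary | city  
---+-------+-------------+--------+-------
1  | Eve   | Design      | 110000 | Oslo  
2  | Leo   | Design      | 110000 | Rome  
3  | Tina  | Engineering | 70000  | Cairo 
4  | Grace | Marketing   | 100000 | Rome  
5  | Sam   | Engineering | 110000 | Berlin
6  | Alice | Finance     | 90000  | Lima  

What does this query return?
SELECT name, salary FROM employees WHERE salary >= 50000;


Filtering: salary >= 50000
Matching: 6 rows

6 rows:
Eve, 110000
Leo, 110000
Tina, 70000
Grace, 100000
Sam, 110000
Alice, 90000


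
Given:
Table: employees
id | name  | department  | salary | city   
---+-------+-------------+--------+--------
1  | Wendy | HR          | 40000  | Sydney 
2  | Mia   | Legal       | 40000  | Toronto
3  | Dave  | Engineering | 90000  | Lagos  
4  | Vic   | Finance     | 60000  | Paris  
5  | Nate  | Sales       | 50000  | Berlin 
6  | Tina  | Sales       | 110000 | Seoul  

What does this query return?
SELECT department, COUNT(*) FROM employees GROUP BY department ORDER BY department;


Assigning each row to its department group:
  Wendy -> HR
  Mia -> Legal
  Dave -> Engineering
  Vic -> Finance
  Nate -> Sales
  Tina -> Sales


5 groups:
Engineering, 1
Finance, 1
HR, 1
Legal, 1
Sales, 2


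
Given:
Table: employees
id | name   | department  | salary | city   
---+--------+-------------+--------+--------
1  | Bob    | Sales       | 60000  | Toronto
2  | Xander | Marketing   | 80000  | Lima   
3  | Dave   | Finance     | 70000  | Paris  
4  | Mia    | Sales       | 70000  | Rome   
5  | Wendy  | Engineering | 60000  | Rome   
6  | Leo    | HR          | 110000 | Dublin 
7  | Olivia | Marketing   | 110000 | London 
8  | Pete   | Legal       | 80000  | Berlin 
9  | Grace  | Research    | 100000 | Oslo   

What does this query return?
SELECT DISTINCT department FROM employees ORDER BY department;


All 'department' values (row order): Sales, Marketing, Finance, Sales, Engineering, HR, Marketing, Legal, Research
Removing duplicates leaves 7 unique value(s).

7 values:
Engineering
Finance
HR
Legal
Marketing
Research
Sales


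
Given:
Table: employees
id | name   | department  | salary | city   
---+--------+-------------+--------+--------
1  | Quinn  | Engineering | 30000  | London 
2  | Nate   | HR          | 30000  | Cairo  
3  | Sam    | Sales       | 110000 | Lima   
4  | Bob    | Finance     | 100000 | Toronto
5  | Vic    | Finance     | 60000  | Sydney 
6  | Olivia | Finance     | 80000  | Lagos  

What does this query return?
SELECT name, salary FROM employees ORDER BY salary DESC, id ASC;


Sorting by salary DESC, then id ASC for ties

6 rows:
Sam, 110000
Bob, 100000
Olivia, 80000
Vic, 60000
Quinn, 30000
Nate, 30000


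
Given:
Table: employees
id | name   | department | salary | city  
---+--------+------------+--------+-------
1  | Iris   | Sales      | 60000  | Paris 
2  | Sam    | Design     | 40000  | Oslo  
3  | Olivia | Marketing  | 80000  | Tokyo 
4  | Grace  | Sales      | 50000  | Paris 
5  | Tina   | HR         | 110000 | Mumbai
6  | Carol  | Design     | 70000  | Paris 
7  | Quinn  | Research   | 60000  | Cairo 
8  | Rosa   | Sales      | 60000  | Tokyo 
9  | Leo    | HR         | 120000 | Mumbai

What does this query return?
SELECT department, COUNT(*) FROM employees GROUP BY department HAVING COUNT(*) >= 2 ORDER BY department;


Groups with count >= 2:
  Design: 2 -> PASS
  HR: 2 -> PASS
  Sales: 3 -> PASS
  Marketing: 1 -> filtered out
  Research: 1 -> filtered out


3 groups:
Design, 2
HR, 2
Sales, 3


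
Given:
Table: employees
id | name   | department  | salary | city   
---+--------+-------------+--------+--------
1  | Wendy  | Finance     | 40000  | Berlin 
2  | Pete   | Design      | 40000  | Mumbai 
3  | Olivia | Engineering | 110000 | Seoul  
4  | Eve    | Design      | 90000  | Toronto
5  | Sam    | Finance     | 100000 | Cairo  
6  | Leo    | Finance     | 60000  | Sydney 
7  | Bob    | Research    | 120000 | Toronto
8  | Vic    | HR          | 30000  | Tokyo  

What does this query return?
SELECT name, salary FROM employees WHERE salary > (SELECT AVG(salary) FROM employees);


Subquery: AVG(salary) = 73750.0
Filtering: salary > 73750.0
  Olivia (110000) -> MATCH
  Eve (90000) -> MATCH
  Sam (100000) -> MATCH
  Bob (120000) -> MATCH


4 rows:
Olivia, 110000
Eve, 90000
Sam, 100000
Bob, 120000


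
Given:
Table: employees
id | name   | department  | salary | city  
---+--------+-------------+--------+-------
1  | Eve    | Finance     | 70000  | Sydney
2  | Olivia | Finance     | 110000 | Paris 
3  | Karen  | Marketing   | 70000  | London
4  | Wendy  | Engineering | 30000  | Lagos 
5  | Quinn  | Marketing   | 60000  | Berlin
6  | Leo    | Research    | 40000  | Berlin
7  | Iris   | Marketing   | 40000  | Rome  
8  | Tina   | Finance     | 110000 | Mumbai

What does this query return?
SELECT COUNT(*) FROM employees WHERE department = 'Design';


Counting rows where department = 'Design'


0


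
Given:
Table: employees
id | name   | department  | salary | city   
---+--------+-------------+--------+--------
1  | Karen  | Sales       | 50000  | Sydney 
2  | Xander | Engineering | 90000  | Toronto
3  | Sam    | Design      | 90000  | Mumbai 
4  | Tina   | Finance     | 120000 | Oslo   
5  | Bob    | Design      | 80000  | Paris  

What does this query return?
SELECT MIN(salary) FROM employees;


Salaries: 50000, 90000, 90000, 120000, 80000
MIN = 50000

50000


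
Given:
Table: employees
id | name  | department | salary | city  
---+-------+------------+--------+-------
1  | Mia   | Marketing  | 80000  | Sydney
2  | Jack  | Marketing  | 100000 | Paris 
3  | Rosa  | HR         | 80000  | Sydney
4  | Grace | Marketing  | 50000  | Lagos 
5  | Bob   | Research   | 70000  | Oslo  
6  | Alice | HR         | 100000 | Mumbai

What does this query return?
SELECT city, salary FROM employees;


Projecting columns: city, salary

6 rows:
Sydney, 80000
Paris, 100000
Sydney, 80000
Lagos, 50000
Oslo, 70000
Mumbai, 100000


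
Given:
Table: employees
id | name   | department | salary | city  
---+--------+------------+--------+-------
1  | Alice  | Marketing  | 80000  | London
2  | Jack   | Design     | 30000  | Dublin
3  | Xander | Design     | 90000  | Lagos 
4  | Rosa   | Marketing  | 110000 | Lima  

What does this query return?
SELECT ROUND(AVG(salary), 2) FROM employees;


SUM(salary) = 310000
COUNT = 4
ROUND(AVG, 2) = ROUND(310000 / 4, 2) = 77500.0

77500.0


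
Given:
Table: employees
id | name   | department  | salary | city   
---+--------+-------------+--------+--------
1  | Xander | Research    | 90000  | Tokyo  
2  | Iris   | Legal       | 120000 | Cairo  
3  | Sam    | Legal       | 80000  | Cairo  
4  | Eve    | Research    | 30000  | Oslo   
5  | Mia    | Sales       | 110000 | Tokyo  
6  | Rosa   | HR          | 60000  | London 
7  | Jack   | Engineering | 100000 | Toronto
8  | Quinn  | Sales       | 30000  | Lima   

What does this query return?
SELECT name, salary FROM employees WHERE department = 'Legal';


Filtering: department = 'Legal'
Matching rows: 2

2 rows:
Iris, 120000
Sam, 80000


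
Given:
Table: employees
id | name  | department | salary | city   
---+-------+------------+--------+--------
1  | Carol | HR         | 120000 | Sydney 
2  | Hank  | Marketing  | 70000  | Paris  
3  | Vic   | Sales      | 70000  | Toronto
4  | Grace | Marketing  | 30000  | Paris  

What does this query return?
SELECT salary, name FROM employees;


Projecting columns: salary, name

4 rows:
120000, Carol
70000, Hank
70000, Vic
30000, Grace


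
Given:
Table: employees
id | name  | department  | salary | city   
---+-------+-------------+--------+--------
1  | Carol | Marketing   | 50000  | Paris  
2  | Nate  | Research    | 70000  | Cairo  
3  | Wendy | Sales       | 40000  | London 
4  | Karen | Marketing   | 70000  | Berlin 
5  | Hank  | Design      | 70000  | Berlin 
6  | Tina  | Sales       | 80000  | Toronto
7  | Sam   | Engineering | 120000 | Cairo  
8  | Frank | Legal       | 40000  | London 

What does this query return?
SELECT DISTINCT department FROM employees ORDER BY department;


All 'department' values (row order): Marketing, Research, Sales, Marketing, Design, Sales, Engineering, Legal
Removing duplicates leaves 6 unique value(s).

6 values:
Design
Engineering
Legal
Marketing
Research
Sales


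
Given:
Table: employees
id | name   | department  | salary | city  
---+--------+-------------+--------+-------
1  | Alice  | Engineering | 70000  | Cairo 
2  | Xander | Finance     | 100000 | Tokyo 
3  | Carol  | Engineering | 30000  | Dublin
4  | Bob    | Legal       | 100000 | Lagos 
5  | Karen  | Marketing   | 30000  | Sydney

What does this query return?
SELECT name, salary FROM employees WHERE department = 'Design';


Filtering: department = 'Design'
Matching rows: 0

Empty result set (0 rows)


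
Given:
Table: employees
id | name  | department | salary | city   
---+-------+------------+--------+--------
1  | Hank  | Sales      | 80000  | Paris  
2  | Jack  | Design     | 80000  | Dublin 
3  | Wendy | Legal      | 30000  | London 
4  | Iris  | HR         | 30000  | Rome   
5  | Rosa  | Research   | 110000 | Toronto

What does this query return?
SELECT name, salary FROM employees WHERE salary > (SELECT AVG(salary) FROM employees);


Subquery: AVG(salary) = 66000.0
Filtering: salary > 66000.0
  Hank (80000) -> MATCH
  Jack (80000) -> MATCH
  Rosa (110000) -> MATCH


3 rows:
Hank, 80000
Jack, 80000
Rosa, 110000


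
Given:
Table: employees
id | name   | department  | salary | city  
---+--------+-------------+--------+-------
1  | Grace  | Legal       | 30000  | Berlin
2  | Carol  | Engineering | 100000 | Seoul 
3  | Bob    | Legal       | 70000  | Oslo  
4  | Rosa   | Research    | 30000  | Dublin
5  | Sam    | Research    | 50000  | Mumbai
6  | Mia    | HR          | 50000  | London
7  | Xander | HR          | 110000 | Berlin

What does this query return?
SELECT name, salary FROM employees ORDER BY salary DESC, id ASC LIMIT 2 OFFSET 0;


Sort by salary DESC (id ASC tiebreak), then skip 0 and take 2
Rows 1 through 2

2 rows:
Xander, 110000
Carol, 100000


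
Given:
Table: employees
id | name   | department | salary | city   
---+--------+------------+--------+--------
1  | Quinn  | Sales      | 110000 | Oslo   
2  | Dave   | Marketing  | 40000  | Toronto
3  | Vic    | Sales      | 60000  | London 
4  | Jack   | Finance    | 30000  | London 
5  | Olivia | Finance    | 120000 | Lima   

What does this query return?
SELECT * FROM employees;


SELECT * returns all 5 rows with all columns

5 rows:
1, Quinn, Sales, 110000, Oslo
2, Dave, Marketing, 40000, Toronto
3, Vic, Sales, 60000, London
4, Jack, Finance, 30000, London
5, Olivia, Finance, 120000, Lima


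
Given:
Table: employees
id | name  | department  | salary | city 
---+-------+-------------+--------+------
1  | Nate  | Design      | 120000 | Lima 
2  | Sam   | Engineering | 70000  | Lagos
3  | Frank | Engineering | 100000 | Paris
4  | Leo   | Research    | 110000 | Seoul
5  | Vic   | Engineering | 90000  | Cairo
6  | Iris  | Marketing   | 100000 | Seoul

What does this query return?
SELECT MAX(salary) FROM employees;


Salaries: 120000, 70000, 100000, 110000, 90000, 100000
MAX = 120000

120000


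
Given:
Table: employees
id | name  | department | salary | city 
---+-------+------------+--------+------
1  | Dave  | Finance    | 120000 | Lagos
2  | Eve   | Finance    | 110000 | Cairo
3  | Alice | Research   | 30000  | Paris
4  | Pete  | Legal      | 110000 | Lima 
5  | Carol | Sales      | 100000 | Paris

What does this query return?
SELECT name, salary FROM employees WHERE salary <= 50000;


Filtering: salary <= 50000
Matching: 1 rows

1 rows:
Alice, 30000


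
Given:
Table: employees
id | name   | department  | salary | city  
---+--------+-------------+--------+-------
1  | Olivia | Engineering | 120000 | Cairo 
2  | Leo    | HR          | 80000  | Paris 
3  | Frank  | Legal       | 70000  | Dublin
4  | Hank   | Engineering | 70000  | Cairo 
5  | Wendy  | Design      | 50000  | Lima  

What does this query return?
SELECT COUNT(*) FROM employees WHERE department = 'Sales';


Counting rows where department = 'Sales'


0


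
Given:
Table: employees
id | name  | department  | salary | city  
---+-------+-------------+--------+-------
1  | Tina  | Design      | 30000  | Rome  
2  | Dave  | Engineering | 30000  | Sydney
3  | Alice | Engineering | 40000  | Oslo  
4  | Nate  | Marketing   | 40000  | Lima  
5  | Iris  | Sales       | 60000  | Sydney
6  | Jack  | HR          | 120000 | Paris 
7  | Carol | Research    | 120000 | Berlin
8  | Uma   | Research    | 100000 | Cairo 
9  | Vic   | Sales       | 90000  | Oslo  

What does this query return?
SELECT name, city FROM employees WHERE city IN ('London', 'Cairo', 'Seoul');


Filtering: city IN ('London', 'Cairo', 'Seoul')
Matching: 1 rows

1 rows:
Uma, Cairo


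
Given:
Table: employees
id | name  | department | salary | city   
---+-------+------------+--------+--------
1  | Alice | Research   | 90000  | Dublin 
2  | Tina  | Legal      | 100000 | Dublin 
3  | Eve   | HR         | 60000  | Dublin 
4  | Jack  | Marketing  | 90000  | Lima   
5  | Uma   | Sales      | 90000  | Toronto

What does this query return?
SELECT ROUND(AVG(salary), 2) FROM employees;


SUM(salary) = 430000
COUNT = 5
ROUND(AVG, 2) = ROUND(430000 / 5, 2) = 86000.0

86000.0


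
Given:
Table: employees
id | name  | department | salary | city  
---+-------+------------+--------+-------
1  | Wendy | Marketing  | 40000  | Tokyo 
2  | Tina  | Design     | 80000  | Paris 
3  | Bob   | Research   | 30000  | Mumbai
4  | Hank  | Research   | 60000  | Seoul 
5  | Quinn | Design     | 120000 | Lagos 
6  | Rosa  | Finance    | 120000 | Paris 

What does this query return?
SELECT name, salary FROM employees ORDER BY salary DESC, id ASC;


Sorting by salary DESC, then id ASC for ties

6 rows:
Quinn, 120000
Rosa, 120000
Tina, 80000
Hank, 60000
Wendy, 40000
Bob, 30000


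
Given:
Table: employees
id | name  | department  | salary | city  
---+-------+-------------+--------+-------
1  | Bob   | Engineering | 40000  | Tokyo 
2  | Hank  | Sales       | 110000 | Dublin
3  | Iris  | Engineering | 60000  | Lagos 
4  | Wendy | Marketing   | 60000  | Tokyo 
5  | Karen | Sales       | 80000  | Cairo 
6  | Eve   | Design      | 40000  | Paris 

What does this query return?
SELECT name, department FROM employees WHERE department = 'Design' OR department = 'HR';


Filtering: department = 'Design' OR 'HR'
Matching: 1 rows

1 rows:
Eve, Design


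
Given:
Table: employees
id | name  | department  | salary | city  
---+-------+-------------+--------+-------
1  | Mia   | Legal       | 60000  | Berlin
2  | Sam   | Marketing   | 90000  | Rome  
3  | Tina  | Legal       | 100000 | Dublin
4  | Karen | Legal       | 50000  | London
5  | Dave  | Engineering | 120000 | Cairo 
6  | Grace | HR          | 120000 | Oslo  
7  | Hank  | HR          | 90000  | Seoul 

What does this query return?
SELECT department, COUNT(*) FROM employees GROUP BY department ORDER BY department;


Assigning each row to its department group:
  Mia -> Legal
  Sam -> Marketing
  Tina -> Legal
  Karen -> Legal
  Dave -> Engineering
  Grace -> HR
  Hank -> HR


4 groups:
Engineering, 1
HR, 2
Legal, 3
Marketing, 1


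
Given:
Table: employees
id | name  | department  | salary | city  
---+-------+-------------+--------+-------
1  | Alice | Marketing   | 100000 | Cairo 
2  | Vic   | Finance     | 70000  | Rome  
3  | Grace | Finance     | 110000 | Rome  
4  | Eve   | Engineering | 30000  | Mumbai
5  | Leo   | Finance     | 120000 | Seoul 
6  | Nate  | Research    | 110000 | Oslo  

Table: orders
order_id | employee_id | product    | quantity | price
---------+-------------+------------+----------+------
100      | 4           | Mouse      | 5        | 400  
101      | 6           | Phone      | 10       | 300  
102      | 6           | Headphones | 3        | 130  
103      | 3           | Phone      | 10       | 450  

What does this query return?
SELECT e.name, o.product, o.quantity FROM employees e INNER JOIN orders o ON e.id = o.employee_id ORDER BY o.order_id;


Joining employees.id = orders.employee_id:
  employee Eve (id=4) -> order Mouse
  employee Nate (id=6) -> order Phone
  employee Nate (id=6) -> order Headphones
  employee Grace (id=3) -> order Phone


4 rows:
Eve, Mouse, 5
Nate, Phone, 10
Nate, Headphones, 3
Grace, Phone, 10
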